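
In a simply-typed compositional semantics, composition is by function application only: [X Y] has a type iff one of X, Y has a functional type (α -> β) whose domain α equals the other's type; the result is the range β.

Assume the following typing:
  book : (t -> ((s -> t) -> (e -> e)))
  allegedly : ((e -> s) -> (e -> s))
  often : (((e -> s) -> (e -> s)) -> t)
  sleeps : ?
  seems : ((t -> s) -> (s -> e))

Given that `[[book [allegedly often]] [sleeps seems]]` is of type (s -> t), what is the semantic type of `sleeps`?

For [[book [allegedly often]] [sleeps seems]] to have type (s -> t) with [book [allegedly often]] of type ((s -> t) -> (e -> e)), [sleeps seems] must be the function: [sleeps seems] : (((s -> t) -> (e -> e)) -> (s -> t)).
For [sleeps seems] to have type (((s -> t) -> (e -> e)) -> (s -> t)) with seems of type ((t -> s) -> (s -> e)), sleeps must be the function: sleeps : (((t -> s) -> (s -> e)) -> (((s -> t) -> (e -> e)) -> (s -> t))).

(((t -> s) -> (s -> e)) -> (((s -> t) -> (e -> e)) -> (s -> t)))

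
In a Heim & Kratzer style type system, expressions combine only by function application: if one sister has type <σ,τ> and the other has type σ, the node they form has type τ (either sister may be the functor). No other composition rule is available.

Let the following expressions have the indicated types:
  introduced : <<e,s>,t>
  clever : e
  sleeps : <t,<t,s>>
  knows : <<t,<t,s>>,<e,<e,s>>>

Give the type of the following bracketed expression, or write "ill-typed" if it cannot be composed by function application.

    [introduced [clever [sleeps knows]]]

t

[sleeps knows] — knows of type <<t,<t,s>>,<e,<e,s>>> combines with sleeps of type <t,<t,s>>: type <e,<e,s>>.
[clever [sleeps knows]] — [sleeps knows] of type <e,<e,s>> combines with clever of type e: type <e,s>.
[introduced [clever [sleeps knows]]] — introduced of type <<e,s>,t> combines with [clever [sleeps knows]] of type <e,s>: type t.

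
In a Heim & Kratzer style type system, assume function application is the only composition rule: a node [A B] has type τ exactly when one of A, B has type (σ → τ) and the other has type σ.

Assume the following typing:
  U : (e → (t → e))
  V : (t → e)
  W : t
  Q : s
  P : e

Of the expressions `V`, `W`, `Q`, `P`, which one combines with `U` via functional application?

V : (t → e) — does not combine with U.
W : t — does not combine with U.
Q : s — does not combine with U.
P — combines: U : (e → (t → e)) takes P : e as argument, giving (t → e).

P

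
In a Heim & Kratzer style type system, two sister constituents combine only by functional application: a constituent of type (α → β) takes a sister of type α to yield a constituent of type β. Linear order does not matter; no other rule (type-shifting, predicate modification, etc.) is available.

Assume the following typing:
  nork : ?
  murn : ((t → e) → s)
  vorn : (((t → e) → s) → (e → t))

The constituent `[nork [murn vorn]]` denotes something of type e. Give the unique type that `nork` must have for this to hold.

At [nork [murn vorn]] (required: e): [murn vorn] is (e → t), which is not a function with range e; hence nork is the functor — type ((e → t) → e).

((e → t) → e)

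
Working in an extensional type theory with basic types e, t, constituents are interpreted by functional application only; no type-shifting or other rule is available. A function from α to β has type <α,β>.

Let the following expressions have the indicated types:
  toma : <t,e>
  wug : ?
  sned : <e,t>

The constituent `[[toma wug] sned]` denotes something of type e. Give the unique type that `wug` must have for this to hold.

For [[toma wug] sned] to have type e with sned of type <e,t>, [toma wug] must be the function: [toma wug] : <<e,t>,e>.
For [toma wug] to have type <<e,t>,e> with toma of type <t,e>, wug must be the function: wug : <<t,e>,<<e,t>,e>>.

<<t,e>,<<e,t>,e>>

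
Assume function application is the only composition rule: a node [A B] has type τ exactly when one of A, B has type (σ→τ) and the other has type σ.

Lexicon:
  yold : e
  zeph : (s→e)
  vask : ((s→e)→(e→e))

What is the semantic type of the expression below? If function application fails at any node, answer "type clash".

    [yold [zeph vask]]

e

[zeph vask]: vask is ((s→e)→(e→e)), zeph is (s→e); result (e→e).
[yold [zeph vask]]: [zeph vask] is (e→e), yold is e; result e.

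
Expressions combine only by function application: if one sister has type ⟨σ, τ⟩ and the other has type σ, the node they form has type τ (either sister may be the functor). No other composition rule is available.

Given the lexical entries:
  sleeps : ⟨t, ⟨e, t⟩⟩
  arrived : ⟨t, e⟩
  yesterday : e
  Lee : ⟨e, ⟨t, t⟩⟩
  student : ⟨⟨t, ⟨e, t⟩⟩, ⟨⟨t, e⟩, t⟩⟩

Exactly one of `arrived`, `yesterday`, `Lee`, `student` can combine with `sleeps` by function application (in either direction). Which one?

arrived : ⟨t, e⟩ — sleeps needs t; arrived needs t; neither fits.
yesterday : e — sleeps needs t; yesterday needs nothing (atomic); neither fits.
Lee : ⟨e, ⟨t, t⟩⟩ — sleeps needs t; Lee needs e; neither fits.
student — combines: student : ⟨⟨t, ⟨e, t⟩⟩, ⟨⟨t, e⟩, t⟩⟩ takes sleeps : ⟨t, ⟨e, t⟩⟩ as argument, giving ⟨⟨t, e⟩, t⟩.

student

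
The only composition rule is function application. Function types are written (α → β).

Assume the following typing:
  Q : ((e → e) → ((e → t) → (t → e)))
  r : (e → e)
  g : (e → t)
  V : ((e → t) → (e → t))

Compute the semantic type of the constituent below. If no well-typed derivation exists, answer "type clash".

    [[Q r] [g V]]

[Q r]: ((e → e) → ((e → t) → (t → e))) applied to (e → e) yields ((e → t) → (t → e)).
[g V]: ((e → t) → (e → t)) applied to (e → t) yields (e → t).
[[Q r] [g V]]: ((e → t) → (t → e)) applied to (e → t) yields (t → e).

(t → e)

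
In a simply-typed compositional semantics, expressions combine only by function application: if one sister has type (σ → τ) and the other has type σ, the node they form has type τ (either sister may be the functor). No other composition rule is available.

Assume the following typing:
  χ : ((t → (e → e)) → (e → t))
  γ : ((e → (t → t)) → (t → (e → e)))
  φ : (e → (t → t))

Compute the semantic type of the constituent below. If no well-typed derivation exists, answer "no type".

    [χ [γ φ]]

[γ φ]: γ is ((e → (t → t)) → (t → (e → e))), φ is (e → (t → t)); result (t → (e → e)).
[χ [γ φ]]: χ is ((t → (e → e)) → (e → t)), [γ φ] is (t → (e → e)); result (e → t).

(e → t)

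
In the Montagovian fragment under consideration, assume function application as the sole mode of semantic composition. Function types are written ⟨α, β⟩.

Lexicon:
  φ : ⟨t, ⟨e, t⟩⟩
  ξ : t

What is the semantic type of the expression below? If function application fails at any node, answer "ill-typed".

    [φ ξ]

⟨e, t⟩

[φ ξ] — φ of type ⟨t, ⟨e, t⟩⟩ combines with ξ of type t: type ⟨e, t⟩.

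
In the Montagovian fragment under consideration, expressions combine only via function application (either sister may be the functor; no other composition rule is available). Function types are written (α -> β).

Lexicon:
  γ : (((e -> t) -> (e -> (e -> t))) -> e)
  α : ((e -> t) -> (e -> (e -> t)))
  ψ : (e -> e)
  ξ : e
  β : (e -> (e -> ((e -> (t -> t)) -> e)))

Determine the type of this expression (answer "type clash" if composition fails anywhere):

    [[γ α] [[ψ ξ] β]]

((e -> (t -> t)) -> e)

[γ α] — γ of type (((e -> t) -> (e -> (e -> t))) -> e) combines with α of type ((e -> t) -> (e -> (e -> t))): type e.
[ψ ξ] — ψ of type (e -> e) combines with ξ of type e: type e.
[[ψ ξ] β] — β of type (e -> (e -> ((e -> (t -> t)) -> e))) combines with [ψ ξ] of type e: type (e -> ((e -> (t -> t)) -> e)).
[[γ α] [[ψ ξ] β]] — [[ψ ξ] β] of type (e -> ((e -> (t -> t)) -> e)) combines with [γ α] of type e: type ((e -> (t -> t)) -> e).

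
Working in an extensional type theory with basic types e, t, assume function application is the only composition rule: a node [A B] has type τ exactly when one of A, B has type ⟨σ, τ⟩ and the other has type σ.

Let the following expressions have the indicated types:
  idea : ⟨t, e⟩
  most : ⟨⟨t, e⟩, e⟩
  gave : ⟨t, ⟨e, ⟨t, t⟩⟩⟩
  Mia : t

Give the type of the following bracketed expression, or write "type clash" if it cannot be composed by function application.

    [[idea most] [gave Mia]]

⟨t, t⟩

[idea most]: most is ⟨⟨t, e⟩, e⟩, idea is ⟨t, e⟩; result e.
[gave Mia]: gave is ⟨t, ⟨e, ⟨t, t⟩⟩⟩, Mia is t; result ⟨e, ⟨t, t⟩⟩.
[[idea most] [gave Mia]]: [gave Mia] is ⟨e, ⟨t, t⟩⟩, [idea most] is e; result ⟨t, t⟩.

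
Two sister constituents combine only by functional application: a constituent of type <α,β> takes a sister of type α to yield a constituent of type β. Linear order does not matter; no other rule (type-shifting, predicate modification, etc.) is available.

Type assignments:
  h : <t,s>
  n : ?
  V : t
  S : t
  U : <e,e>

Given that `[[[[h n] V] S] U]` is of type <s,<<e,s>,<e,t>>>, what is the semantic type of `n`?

For [[[[h n] V] S] U] to have type <s,<<e,s>,<e,t>>> with U of type <e,e>, [[[h n] V] S] must be the function: [[[h n] V] S] : <<e,e>,<s,<<e,s>,<e,t>>>>.
For [[[h n] V] S] to have type <<e,e>,<s,<<e,s>,<e,t>>>> with S of type t, [[h n] V] must be the function: [[h n] V] : <t,<<e,e>,<s,<<e,s>,<e,t>>>>>.
For [[h n] V] to have type <t,<<e,e>,<s,<<e,s>,<e,t>>>>> with V of type t, [h n] must be the function: [h n] : <t,<t,<<e,e>,<s,<<e,s>,<e,t>>>>>>.
For [h n] to have type <t,<t,<<e,e>,<s,<<e,s>,<e,t>>>>>> with h of type <t,s>, n must be the function: n : <<t,s>,<t,<t,<<e,e>,<s,<<e,s>,<e,t>>>>>>>.

<<t,s>,<t,<t,<<e,e>,<s,<<e,s>,<e,t>>>>>>>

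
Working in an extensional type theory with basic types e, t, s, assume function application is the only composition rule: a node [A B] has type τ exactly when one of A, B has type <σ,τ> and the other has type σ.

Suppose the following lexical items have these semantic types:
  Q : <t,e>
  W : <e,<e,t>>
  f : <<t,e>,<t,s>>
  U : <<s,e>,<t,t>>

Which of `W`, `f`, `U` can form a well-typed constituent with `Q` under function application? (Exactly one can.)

W : <e,<e,t>> — does not combine with Q.
f — combines: f : <<t,e>,<t,s>> takes Q : <t,e> as argument, giving <t,s>.
U : <<s,e>,<t,t>> — does not combine with Q.

f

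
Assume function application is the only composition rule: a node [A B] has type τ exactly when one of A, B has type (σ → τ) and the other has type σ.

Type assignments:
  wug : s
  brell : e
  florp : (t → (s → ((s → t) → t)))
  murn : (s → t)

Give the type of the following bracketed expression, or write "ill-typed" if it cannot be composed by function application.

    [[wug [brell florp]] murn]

[brell florp]: e with (t → (s → ((s → t) → t))) — neither is a function whose domain matches the other; composition fails here.

ill-typed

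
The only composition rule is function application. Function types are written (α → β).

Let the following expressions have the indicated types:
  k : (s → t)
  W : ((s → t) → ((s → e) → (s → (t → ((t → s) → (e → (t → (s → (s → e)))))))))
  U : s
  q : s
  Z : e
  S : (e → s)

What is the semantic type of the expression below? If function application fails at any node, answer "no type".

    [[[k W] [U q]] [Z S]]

[k W]: ((s → t) → ((s → e) → (s → (t → ((t → s) → (e → (t → (s → (s → e))))))))) applied to (s → t) yields ((s → e) → (s → (t → ((t → s) → (e → (t → (s → (s → e)))))))).
[U q]: s with s — neither is a function whose domain matches the other; composition fails here.

no type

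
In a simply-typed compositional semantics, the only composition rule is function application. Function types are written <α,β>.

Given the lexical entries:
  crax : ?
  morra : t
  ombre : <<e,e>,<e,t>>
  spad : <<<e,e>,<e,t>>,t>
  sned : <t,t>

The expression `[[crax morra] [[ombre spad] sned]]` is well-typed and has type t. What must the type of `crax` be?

At [[crax morra] [[ombre spad] sned]] (required: t): [[ombre spad] sned] is t, which is not a function with range t; hence [crax morra] is the functor — type <t,t>.
At [crax morra] (required: <t,t>): morra is t, which is not a function with range <t,t>; hence crax is the functor — type <t,<t,t>>.

<t,<t,t>>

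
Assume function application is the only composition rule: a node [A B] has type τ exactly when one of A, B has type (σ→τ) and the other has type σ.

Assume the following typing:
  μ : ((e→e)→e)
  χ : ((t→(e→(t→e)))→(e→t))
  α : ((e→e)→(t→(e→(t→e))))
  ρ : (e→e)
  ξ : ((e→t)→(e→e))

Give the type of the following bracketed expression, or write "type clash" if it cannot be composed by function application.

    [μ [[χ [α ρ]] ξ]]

e

[α ρ]: ((e→e)→(t→(e→(t→e)))) applied to (e→e) yields (t→(e→(t→e))).
[χ [α ρ]]: ((t→(e→(t→e)))→(e→t)) applied to (t→(e→(t→e))) yields (e→t).
[[χ [α ρ]] ξ]: ((e→t)→(e→e)) applied to (e→t) yields (e→e).
[μ [[χ [α ρ]] ξ]]: ((e→e)→e) applied to (e→e) yields e.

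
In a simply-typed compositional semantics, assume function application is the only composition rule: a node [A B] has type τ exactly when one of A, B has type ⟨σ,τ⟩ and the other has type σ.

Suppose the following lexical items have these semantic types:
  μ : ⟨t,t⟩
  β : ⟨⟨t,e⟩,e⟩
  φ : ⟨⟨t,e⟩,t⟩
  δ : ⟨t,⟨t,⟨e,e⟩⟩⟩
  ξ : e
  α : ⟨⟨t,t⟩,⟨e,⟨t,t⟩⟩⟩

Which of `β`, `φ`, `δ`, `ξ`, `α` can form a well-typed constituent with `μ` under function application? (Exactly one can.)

β : ⟨⟨t,e⟩,e⟩ — no; μ wants t, and β wants ⟨t,e⟩.
φ : ⟨⟨t,e⟩,t⟩ — no; μ wants t, and φ wants ⟨t,e⟩.
δ : ⟨t,⟨t,⟨e,e⟩⟩⟩ — no; μ wants t, and δ wants t.
ξ : e — no; μ wants t, and ξ wants nothing (atomic).
α — combines: α : ⟨⟨t,t⟩,⟨e,⟨t,t⟩⟩⟩ takes μ : ⟨t,t⟩ as argument, giving ⟨e,⟨t,t⟩⟩.

α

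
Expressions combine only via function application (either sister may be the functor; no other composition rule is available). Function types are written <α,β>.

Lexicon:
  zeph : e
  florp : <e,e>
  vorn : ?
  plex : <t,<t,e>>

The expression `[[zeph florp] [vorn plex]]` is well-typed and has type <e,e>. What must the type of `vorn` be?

[[zeph florp] [vorn plex]] is required to be <e,e>. [zeph florp] : e cannot yield <e,e> as functor, so [vorn plex] : <e,<e,e>>.
[vorn plex] is required to be <e,<e,e>>. plex : <t,<t,e>> cannot yield <e,<e,e>> as functor, so vorn : <<t,<t,e>>,<e,<e,e>>>.

<<t,<t,e>>,<e,<e,e>>>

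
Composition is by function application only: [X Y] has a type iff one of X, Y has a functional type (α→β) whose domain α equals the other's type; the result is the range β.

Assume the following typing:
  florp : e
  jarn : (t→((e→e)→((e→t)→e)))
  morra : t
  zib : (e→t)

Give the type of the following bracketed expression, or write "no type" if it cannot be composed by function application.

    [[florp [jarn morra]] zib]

no type

[jarn morra]: functor jarn : (t→((e→e)→((e→t)→e))), argument morra : t; result ((e→e)→((e→t)→e)).
At [florp [jarn morra]]: neither e nor ((e→e)→((e→t)→e)) can take the other as argument; the node is ill-typed.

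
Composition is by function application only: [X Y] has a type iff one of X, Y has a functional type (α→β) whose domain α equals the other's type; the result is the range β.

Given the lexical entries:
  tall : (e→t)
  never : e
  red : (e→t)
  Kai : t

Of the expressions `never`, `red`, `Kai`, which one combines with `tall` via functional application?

never

never — combines: tall : (e→t) takes never : e as argument, giving t.
red : (e→t) — no; tall wants e, and red wants e.
Kai : t — no; tall wants e, and Kai wants nothing (atomic).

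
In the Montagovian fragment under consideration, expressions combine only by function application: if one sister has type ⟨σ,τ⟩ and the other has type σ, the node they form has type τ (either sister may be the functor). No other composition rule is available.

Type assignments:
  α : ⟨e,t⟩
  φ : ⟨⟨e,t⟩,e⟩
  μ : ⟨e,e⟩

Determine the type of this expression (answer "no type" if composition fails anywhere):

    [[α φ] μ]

[α φ] — φ of type ⟨⟨e,t⟩,e⟩ combines with α of type ⟨e,t⟩: type e.
[[α φ] μ] — μ of type ⟨e,e⟩ combines with [α φ] of type e: type e.

e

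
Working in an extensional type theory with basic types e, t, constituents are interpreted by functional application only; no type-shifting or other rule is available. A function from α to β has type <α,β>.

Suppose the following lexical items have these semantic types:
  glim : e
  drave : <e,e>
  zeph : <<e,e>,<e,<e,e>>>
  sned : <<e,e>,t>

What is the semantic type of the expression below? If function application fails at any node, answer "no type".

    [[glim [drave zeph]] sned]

[drave zeph]: zeph is <<e,e>,<e,<e,e>>>, drave is <e,e>; result <e,<e,e>>.
[glim [drave zeph]]: [drave zeph] is <e,<e,e>>, glim is e; result <e,e>.
[[glim [drave zeph]] sned]: sned is <<e,e>,t>, [glim [drave zeph]] is <e,e>; result t.

t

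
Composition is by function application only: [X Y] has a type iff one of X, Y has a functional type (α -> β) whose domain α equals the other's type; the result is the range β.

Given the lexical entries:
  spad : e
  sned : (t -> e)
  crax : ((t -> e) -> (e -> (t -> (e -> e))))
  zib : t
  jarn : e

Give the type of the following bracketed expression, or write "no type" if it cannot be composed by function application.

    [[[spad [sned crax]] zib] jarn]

[sned crax] — crax of type ((t -> e) -> (e -> (t -> (e -> e)))) combines with sned of type (t -> e): type (e -> (t -> (e -> e))).
[spad [sned crax]] — [sned crax] of type (e -> (t -> (e -> e))) combines with spad of type e: type (t -> (e -> e)).
[[spad [sned crax]] zib] — [spad [sned crax]] of type (t -> (e -> e)) combines with zib of type t: type (e -> e).
[[[spad [sned crax]] zib] jarn] — [[spad [sned crax]] zib] of type (e -> e) combines with jarn of type e: type e.

e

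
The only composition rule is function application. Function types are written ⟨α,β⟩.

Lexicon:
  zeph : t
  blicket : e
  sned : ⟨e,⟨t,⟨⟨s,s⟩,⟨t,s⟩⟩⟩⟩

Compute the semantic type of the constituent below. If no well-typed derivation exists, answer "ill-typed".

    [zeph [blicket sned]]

⟨⟨s,s⟩,⟨t,s⟩⟩

[blicket sned]: functor sned : ⟨e,⟨t,⟨⟨s,s⟩,⟨t,s⟩⟩⟩⟩, argument blicket : e; result ⟨t,⟨⟨s,s⟩,⟨t,s⟩⟩⟩.
[zeph [blicket sned]]: functor [blicket sned] : ⟨t,⟨⟨s,s⟩,⟨t,s⟩⟩⟩, argument zeph : t; result ⟨⟨s,s⟩,⟨t,s⟩⟩.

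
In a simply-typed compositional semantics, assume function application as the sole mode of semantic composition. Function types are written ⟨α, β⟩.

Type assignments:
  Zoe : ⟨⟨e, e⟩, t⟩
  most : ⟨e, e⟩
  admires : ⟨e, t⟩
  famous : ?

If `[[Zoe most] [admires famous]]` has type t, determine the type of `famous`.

⟨⟨e, t⟩, ⟨t, t⟩⟩

For [[Zoe most] [admires famous]] to have type t with [Zoe most] of type t, [admires famous] must be the function: [admires famous] : ⟨t, t⟩.
For [admires famous] to have type ⟨t, t⟩ with admires of type ⟨e, t⟩, famous must be the function: famous : ⟨⟨e, t⟩, ⟨t, t⟩⟩.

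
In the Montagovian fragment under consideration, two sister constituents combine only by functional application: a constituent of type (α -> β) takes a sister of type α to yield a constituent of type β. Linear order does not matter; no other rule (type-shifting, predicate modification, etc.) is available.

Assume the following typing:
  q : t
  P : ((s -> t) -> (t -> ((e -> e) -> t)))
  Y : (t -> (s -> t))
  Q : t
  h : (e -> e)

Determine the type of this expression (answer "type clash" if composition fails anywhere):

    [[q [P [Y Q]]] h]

[Y Q]: Y is (t -> (s -> t)), Q is t; result (s -> t).
[P [Y Q]]: P is ((s -> t) -> (t -> ((e -> e) -> t))), [Y Q] is (s -> t); result (t -> ((e -> e) -> t)).
[q [P [Y Q]]]: [P [Y Q]] is (t -> ((e -> e) -> t)), q is t; result ((e -> e) -> t).
[[q [P [Y Q]]] h]: [q [P [Y Q]]] is ((e -> e) -> t), h is (e -> e); result t.

t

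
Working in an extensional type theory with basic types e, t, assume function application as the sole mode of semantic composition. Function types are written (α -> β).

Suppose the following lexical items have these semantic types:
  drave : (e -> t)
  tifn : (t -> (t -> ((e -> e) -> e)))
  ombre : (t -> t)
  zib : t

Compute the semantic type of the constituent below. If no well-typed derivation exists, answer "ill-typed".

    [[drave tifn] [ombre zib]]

[drave tifn]: (e -> t) and (t -> (t -> ((e -> e) -> e))) cannot combine by function application — type clash.

ill-typed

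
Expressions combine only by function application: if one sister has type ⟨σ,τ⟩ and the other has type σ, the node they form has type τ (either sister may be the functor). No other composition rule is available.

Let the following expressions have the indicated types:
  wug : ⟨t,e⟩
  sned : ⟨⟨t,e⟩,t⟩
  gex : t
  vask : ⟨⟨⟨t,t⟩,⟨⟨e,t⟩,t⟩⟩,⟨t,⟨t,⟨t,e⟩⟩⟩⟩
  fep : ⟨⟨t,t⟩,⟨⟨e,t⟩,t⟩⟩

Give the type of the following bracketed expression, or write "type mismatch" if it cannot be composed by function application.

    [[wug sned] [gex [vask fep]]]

⟨t,e⟩

[wug sned]: ⟨⟨t,e⟩,t⟩ applied to ⟨t,e⟩ yields t.
[vask fep]: ⟨⟨⟨t,t⟩,⟨⟨e,t⟩,t⟩⟩,⟨t,⟨t,⟨t,e⟩⟩⟩⟩ applied to ⟨⟨t,t⟩,⟨⟨e,t⟩,t⟩⟩ yields ⟨t,⟨t,⟨t,e⟩⟩⟩.
[gex [vask fep]]: ⟨t,⟨t,⟨t,e⟩⟩⟩ applied to t yields ⟨t,⟨t,e⟩⟩.
[[wug sned] [gex [vask fep]]]: ⟨t,⟨t,e⟩⟩ applied to t yields ⟨t,e⟩.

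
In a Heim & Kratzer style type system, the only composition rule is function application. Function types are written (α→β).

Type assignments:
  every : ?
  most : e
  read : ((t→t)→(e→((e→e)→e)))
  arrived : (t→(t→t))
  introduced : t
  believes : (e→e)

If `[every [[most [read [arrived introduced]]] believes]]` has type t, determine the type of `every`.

(e→t)

[every [[most [read [arrived introduced]]] believes]] must have type t. The sister [[most [read [arrived introduced]]] believes] has type e; that is not a function onto t, so every must be the functor, of type (e→t).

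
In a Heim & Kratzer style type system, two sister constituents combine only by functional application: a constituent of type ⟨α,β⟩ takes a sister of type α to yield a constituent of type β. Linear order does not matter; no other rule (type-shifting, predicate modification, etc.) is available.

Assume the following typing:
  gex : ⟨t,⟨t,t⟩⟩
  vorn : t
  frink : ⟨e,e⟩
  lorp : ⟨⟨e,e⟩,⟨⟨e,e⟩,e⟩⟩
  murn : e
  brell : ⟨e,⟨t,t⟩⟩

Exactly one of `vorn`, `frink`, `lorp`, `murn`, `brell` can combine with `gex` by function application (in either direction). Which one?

vorn

vorn — combines: gex : ⟨t,⟨t,t⟩⟩ takes vorn : t as argument, giving ⟨t,t⟩.
frink : ⟨e,e⟩ — no; gex wants t, and frink wants e.
lorp : ⟨⟨e,e⟩,⟨⟨e,e⟩,e⟩⟩ — no; gex wants t, and lorp wants ⟨e,e⟩.
murn : e — no; gex wants t, and murn wants nothing (atomic).
brell : ⟨e,⟨t,t⟩⟩ — no; gex wants t, and brell wants e.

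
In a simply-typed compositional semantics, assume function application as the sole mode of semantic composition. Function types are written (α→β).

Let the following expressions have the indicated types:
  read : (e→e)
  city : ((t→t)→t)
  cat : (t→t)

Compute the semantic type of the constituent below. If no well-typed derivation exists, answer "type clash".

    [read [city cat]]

[city cat] — city of type ((t→t)→t) combines with cat of type (t→t): type t.
[read [city cat]]: (e→e) with t — neither is a function whose domain matches the other; composition fails here.

type clash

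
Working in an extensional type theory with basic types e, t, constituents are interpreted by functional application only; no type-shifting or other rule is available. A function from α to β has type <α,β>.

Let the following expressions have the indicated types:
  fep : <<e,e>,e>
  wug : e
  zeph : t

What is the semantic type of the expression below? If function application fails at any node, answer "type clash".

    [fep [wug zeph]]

type clash

[wug zeph]: e with t — neither is a function whose domain matches the other; composition fails here.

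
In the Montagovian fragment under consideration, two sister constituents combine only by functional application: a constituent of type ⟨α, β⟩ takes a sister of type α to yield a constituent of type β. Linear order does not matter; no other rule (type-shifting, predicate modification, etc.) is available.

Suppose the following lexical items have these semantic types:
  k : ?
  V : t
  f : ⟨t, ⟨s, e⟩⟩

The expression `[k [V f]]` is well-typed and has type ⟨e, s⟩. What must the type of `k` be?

⟨⟨s, e⟩, ⟨e, s⟩⟩

[k [V f]] must have type ⟨e, s⟩. The sister [V f] has type ⟨s, e⟩; that is not a function onto ⟨e, s⟩, so k must be the functor, of type ⟨⟨s, e⟩, ⟨e, s⟩⟩.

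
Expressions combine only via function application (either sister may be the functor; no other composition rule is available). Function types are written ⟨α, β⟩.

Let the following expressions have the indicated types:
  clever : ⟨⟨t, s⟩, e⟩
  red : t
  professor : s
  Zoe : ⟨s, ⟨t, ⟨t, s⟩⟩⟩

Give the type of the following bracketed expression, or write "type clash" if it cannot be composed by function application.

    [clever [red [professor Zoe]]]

e

[professor Zoe]: functor Zoe : ⟨s, ⟨t, ⟨t, s⟩⟩⟩, argument professor : s; result ⟨t, ⟨t, s⟩⟩.
[red [professor Zoe]]: functor [professor Zoe] : ⟨t, ⟨t, s⟩⟩, argument red : t; result ⟨t, s⟩.
[clever [red [professor Zoe]]]: functor clever : ⟨⟨t, s⟩, e⟩, argument [red [professor Zoe]] : ⟨t, s⟩; result e.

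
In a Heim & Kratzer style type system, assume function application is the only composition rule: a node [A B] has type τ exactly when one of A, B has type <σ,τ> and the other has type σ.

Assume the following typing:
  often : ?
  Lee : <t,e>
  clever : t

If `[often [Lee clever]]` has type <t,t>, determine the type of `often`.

For [often [Lee clever]] to have type <t,t> with [Lee clever] of type e, often must be the function: often : <e,<t,t>>.

<e,<t,t>>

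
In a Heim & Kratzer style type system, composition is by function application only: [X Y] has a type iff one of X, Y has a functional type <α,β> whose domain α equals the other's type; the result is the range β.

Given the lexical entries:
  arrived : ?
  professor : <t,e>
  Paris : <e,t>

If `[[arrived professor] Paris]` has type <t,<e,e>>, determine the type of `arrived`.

<<t,e>,<<e,t>,<t,<e,e>>>>

For [[arrived professor] Paris] to have type <t,<e,e>> with Paris of type <e,t>, [arrived professor] must be the function: [arrived professor] : <<e,t>,<t,<e,e>>>.
For [arrived professor] to have type <<e,t>,<t,<e,e>>> with professor of type <t,e>, arrived must be the function: arrived : <<t,e>,<<e,t>,<t,<e,e>>>>.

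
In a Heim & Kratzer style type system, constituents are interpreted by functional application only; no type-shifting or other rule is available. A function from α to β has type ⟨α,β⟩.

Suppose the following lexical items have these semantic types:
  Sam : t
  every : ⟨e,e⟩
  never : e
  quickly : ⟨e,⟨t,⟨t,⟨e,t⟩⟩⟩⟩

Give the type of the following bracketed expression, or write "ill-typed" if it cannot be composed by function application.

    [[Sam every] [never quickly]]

ill-typed

[Sam every]: t and ⟨e,e⟩ cannot combine by function application — type clash.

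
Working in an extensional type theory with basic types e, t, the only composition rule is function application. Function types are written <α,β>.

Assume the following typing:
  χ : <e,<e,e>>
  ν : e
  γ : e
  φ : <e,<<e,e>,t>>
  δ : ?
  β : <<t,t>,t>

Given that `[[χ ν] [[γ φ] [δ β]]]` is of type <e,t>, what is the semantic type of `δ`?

<<<t,t>,t>,<<<e,e>,t>,<<e,e>,<e,t>>>>

At [[χ ν] [[γ φ] [δ β]]] (required: <e,t>): [χ ν] is <e,e>, which is not a function with range <e,t>; hence [[γ φ] [δ β]] is the functor — type <<e,e>,<e,t>>.
At [[γ φ] [δ β]] (required: <<e,e>,<e,t>>): [γ φ] is <<e,e>,t>, which is not a function with range <<e,e>,<e,t>>; hence [δ β] is the functor — type <<<e,e>,t>,<<e,e>,<e,t>>>.
At [δ β] (required: <<<e,e>,t>,<<e,e>,<e,t>>>): β is <<t,t>,t>, which is not a function with range <<<e,e>,t>,<<e,e>,<e,t>>>; hence δ is the functor — type <<<t,t>,t>,<<<e,e>,t>,<<e,e>,<e,t>>>>.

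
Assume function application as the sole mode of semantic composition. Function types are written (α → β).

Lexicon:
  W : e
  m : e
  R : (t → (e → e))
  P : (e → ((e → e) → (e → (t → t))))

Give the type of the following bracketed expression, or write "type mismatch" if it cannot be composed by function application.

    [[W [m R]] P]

type mismatch

[m R]: e with (t → (e → e)) — neither is a function whose domain matches the other; composition fails here.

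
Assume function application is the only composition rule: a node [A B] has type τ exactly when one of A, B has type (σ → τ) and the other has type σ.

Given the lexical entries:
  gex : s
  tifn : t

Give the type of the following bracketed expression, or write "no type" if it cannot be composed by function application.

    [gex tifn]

At [gex tifn]: neither s nor t can take the other as argument; the node is ill-typed.

no type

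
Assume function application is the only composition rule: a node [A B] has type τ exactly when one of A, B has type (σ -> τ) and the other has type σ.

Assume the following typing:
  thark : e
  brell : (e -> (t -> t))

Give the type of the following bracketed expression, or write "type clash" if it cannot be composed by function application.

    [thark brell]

(t -> t)

[thark brell] — brell of type (e -> (t -> t)) combines with thark of type e: type (t -> t).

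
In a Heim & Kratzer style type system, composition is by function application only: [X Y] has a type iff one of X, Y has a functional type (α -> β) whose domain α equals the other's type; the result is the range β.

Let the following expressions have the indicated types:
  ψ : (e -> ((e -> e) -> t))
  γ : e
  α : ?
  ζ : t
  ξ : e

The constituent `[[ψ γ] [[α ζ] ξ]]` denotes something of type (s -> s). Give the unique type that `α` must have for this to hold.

For [[ψ γ] [[α ζ] ξ]] to have type (s -> s) with [ψ γ] of type ((e -> e) -> t), [[α ζ] ξ] must be the function: [[α ζ] ξ] : (((e -> e) -> t) -> (s -> s)).
For [[α ζ] ξ] to have type (((e -> e) -> t) -> (s -> s)) with ξ of type e, [α ζ] must be the function: [α ζ] : (e -> (((e -> e) -> t) -> (s -> s))).
For [α ζ] to have type (e -> (((e -> e) -> t) -> (s -> s))) with ζ of type t, α must be the function: α : (t -> (e -> (((e -> e) -> t) -> (s -> s)))).

(t -> (e -> (((e -> e) -> t) -> (s -> s))))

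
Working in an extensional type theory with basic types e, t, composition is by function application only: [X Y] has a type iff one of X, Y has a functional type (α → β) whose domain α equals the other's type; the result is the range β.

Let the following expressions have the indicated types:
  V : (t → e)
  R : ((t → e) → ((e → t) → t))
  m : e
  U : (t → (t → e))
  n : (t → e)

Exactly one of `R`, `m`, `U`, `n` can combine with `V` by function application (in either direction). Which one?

R

R — combines: R : ((t → e) → ((e → t) → t)) takes V : (t → e) as argument, giving ((e → t) → t).
m : e — V needs t; m needs nothing (atomic); neither fits.
U : (t → (t → e)) — V needs t; U needs t; neither fits.
n : (t → e) — V needs t; n needs t; neither fits.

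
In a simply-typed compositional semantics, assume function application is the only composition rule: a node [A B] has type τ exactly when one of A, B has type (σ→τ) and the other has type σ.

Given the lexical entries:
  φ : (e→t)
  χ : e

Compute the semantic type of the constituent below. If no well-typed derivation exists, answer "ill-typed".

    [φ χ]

t

[φ χ]: functor φ : (e→t), argument χ : e; result t.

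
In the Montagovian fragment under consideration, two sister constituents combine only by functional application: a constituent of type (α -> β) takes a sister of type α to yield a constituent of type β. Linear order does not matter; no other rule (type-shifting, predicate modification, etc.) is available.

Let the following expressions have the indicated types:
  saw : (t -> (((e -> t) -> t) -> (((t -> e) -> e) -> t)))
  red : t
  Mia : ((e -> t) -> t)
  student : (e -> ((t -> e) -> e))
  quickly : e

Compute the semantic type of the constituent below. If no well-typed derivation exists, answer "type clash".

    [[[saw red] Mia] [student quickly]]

t

[saw red]: functor saw : (t -> (((e -> t) -> t) -> (((t -> e) -> e) -> t))), argument red : t; result (((e -> t) -> t) -> (((t -> e) -> e) -> t)).
[[saw red] Mia]: functor [saw red] : (((e -> t) -> t) -> (((t -> e) -> e) -> t)), argument Mia : ((e -> t) -> t); result (((t -> e) -> e) -> t).
[student quickly]: functor student : (e -> ((t -> e) -> e)), argument quickly : e; result ((t -> e) -> e).
[[[saw red] Mia] [student quickly]]: functor [[saw red] Mia] : (((t -> e) -> e) -> t), argument [student quickly] : ((t -> e) -> e); result t.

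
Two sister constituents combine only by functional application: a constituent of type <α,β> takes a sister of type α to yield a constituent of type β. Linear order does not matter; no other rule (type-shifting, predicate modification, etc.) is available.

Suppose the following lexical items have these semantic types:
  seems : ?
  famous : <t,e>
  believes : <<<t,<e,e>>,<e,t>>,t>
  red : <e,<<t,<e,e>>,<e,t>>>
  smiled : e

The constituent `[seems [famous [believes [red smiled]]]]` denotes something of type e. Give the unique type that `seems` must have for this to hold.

<e,e>

[seems [famous [believes [red smiled]]]] must have type e. The sister [famous [believes [red smiled]]] has type e; that is not a function onto e, so seems must be the functor, of type <e,e>.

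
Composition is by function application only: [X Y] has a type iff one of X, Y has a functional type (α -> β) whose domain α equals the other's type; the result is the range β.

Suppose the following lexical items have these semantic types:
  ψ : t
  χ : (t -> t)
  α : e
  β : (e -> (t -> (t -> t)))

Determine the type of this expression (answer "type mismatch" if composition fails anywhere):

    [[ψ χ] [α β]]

[ψ χ]: χ is (t -> t), ψ is t; result t.
[α β]: β is (e -> (t -> (t -> t))), α is e; result (t -> (t -> t)).
[[ψ χ] [α β]]: [α β] is (t -> (t -> t)), [ψ χ] is t; result (t -> t).

(t -> t)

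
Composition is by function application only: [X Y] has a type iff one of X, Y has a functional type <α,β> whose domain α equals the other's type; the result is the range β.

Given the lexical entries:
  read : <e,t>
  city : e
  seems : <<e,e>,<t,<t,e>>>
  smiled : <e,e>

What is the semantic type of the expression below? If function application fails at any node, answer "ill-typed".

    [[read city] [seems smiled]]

[read city]: read is <e,t>, city is e; result t.
[seems smiled]: seems is <<e,e>,<t,<t,e>>>, smiled is <e,e>; result <t,<t,e>>.
[[read city] [seems smiled]]: [seems smiled] is <t,<t,e>>, [read city] is t; result <t,e>.

<t,e>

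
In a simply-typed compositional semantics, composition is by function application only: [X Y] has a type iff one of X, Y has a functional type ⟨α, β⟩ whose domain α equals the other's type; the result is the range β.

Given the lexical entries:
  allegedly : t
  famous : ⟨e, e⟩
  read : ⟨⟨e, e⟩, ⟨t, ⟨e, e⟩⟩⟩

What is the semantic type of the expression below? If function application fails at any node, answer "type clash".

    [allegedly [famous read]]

⟨e, e⟩

[famous read] — read of type ⟨⟨e, e⟩, ⟨t, ⟨e, e⟩⟩⟩ combines with famous of type ⟨e, e⟩: type ⟨t, ⟨e, e⟩⟩.
[allegedly [famous read]] — [famous read] of type ⟨t, ⟨e, e⟩⟩ combines with allegedly of type t: type ⟨e, e⟩.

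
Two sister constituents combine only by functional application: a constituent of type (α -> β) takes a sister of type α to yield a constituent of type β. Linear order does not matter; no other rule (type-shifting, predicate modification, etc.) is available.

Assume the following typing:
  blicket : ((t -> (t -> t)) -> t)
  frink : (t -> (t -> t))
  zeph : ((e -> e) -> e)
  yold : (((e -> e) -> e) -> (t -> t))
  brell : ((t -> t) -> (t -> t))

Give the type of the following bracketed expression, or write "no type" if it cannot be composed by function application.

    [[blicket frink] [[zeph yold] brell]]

At [blicket frink], blicket : ((t -> (t -> t)) -> t) takes frink : (t -> (t -> t)), giving t.
At [zeph yold], yold : (((e -> e) -> e) -> (t -> t)) takes zeph : ((e -> e) -> e), giving (t -> t).
At [[zeph yold] brell], brell : ((t -> t) -> (t -> t)) takes [zeph yold] : (t -> t), giving (t -> t).
At [[blicket frink] [[zeph yold] brell]], [[zeph yold] brell] : (t -> t) takes [blicket frink] : t, giving t.

t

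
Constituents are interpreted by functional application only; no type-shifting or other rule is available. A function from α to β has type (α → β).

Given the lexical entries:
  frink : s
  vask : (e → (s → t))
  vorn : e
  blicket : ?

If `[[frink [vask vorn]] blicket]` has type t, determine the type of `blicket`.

[[frink [vask vorn]] blicket] must have type t. The sister [frink [vask vorn]] has type t; that is not a function onto t, so blicket must be the functor, of type (t → t).

(t → t)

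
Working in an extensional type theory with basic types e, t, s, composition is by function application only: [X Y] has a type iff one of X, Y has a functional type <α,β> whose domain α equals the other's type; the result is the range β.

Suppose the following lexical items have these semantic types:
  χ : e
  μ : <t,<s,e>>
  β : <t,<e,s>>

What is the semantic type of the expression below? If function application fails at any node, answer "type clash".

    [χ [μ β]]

type clash

[μ β]: <t,<s,e>> with <t,<e,s>> — neither is a function whose domain matches the other; composition fails here.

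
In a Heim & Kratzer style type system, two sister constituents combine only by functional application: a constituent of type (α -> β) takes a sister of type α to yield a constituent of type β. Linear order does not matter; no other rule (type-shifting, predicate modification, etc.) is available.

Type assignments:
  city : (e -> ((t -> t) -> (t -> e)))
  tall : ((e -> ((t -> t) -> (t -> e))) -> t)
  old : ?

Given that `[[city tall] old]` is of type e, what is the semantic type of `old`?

(t -> e)

At [[city tall] old] (required: e): [city tall] is t, which is not a function with range e; hence old is the functor — type (t -> e).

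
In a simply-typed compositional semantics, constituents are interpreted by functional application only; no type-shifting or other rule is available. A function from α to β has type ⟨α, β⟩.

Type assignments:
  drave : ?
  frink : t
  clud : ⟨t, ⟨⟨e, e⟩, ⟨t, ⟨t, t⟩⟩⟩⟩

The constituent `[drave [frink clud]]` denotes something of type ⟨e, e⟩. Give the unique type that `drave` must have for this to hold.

⟨⟨⟨e, e⟩, ⟨t, ⟨t, t⟩⟩⟩, ⟨e, e⟩⟩

At [drave [frink clud]] (required: ⟨e, e⟩): [frink clud] is ⟨⟨e, e⟩, ⟨t, ⟨t, t⟩⟩⟩, which is not a function with range ⟨e, e⟩; hence drave is the functor — type ⟨⟨⟨e, e⟩, ⟨t, ⟨t, t⟩⟩⟩, ⟨e, e⟩⟩.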